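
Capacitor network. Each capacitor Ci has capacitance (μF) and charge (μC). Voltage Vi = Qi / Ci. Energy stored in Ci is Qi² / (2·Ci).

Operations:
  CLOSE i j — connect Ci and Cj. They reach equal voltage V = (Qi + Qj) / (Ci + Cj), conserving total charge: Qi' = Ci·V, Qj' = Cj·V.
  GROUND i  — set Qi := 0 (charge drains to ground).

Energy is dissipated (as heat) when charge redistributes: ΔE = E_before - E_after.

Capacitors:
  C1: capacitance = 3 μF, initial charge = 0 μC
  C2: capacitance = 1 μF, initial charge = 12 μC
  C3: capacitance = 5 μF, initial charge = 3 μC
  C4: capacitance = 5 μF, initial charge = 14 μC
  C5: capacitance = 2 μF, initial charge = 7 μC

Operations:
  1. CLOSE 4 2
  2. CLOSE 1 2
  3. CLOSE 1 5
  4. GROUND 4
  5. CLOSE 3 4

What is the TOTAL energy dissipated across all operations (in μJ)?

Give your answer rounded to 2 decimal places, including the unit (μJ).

Initial: C1(3μF, Q=0μC, V=0.00V), C2(1μF, Q=12μC, V=12.00V), C3(5μF, Q=3μC, V=0.60V), C4(5μF, Q=14μC, V=2.80V), C5(2μF, Q=7μC, V=3.50V)
Op 1: CLOSE 4-2: Q_total=26.00, C_total=6.00, V=4.33; Q4=21.67, Q2=4.33; dissipated=35.267
Op 2: CLOSE 1-2: Q_total=4.33, C_total=4.00, V=1.08; Q1=3.25, Q2=1.08; dissipated=7.042
Op 3: CLOSE 1-5: Q_total=10.25, C_total=5.00, V=2.05; Q1=6.15, Q5=4.10; dissipated=3.504
Op 4: GROUND 4: Q4=0; energy lost=46.944
Op 5: CLOSE 3-4: Q_total=3.00, C_total=10.00, V=0.30; Q3=1.50, Q4=1.50; dissipated=0.450
Total dissipated: 93.207 μJ

Answer: 93.21 μJ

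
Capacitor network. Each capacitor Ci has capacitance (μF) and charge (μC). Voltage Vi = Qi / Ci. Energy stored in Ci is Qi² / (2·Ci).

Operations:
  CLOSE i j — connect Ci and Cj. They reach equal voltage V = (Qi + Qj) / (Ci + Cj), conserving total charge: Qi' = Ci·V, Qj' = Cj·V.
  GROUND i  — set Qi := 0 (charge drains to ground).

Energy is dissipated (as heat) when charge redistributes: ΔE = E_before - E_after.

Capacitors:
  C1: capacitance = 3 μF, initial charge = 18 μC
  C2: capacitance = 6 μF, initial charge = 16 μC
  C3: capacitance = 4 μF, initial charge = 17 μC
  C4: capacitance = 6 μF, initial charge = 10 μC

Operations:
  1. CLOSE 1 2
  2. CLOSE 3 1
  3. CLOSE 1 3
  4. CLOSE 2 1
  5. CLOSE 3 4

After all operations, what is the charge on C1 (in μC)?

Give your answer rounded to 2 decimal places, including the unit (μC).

Answer: 11.60 μC

Derivation:
Initial: C1(3μF, Q=18μC, V=6.00V), C2(6μF, Q=16μC, V=2.67V), C3(4μF, Q=17μC, V=4.25V), C4(6μF, Q=10μC, V=1.67V)
Op 1: CLOSE 1-2: Q_total=34.00, C_total=9.00, V=3.78; Q1=11.33, Q2=22.67; dissipated=11.111
Op 2: CLOSE 3-1: Q_total=28.33, C_total=7.00, V=4.05; Q3=16.19, Q1=12.14; dissipated=0.191
Op 3: CLOSE 1-3: Q_total=28.33, C_total=7.00, V=4.05; Q1=12.14, Q3=16.19; dissipated=0.000
Op 4: CLOSE 2-1: Q_total=34.81, C_total=9.00, V=3.87; Q2=23.21, Q1=11.60; dissipated=0.073
Op 5: CLOSE 3-4: Q_total=26.19, C_total=10.00, V=2.62; Q3=10.48, Q4=15.71; dissipated=6.803
Final charges: Q1=11.60, Q2=23.21, Q3=10.48, Q4=15.71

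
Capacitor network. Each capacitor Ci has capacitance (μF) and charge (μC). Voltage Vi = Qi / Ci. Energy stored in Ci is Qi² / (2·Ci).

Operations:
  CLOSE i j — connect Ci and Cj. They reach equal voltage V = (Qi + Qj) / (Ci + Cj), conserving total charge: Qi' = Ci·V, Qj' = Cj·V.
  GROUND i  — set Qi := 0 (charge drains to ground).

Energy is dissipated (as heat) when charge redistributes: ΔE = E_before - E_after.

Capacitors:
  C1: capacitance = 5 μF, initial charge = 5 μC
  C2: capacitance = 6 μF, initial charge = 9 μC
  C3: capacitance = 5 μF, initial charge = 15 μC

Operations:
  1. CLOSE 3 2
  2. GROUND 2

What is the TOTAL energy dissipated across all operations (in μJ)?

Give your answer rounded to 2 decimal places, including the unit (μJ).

Initial: C1(5μF, Q=5μC, V=1.00V), C2(6μF, Q=9μC, V=1.50V), C3(5μF, Q=15μC, V=3.00V)
Op 1: CLOSE 3-2: Q_total=24.00, C_total=11.00, V=2.18; Q3=10.91, Q2=13.09; dissipated=3.068
Op 2: GROUND 2: Q2=0; energy lost=14.281
Total dissipated: 17.349 μJ

Answer: 17.35 μJ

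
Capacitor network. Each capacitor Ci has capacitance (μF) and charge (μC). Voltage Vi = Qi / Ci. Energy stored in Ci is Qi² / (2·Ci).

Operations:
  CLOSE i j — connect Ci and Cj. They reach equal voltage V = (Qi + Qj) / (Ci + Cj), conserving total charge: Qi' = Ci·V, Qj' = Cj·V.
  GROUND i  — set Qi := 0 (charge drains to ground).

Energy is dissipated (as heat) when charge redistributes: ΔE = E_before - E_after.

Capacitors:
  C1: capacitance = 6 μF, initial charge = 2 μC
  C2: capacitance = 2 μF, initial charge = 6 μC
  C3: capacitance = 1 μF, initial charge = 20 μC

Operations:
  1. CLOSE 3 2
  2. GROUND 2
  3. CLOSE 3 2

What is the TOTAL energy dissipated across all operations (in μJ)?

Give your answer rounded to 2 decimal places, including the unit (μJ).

Answer: 196.48 μJ

Derivation:
Initial: C1(6μF, Q=2μC, V=0.33V), C2(2μF, Q=6μC, V=3.00V), C3(1μF, Q=20μC, V=20.00V)
Op 1: CLOSE 3-2: Q_total=26.00, C_total=3.00, V=8.67; Q3=8.67, Q2=17.33; dissipated=96.333
Op 2: GROUND 2: Q2=0; energy lost=75.111
Op 3: CLOSE 3-2: Q_total=8.67, C_total=3.00, V=2.89; Q3=2.89, Q2=5.78; dissipated=25.037
Total dissipated: 196.481 μJ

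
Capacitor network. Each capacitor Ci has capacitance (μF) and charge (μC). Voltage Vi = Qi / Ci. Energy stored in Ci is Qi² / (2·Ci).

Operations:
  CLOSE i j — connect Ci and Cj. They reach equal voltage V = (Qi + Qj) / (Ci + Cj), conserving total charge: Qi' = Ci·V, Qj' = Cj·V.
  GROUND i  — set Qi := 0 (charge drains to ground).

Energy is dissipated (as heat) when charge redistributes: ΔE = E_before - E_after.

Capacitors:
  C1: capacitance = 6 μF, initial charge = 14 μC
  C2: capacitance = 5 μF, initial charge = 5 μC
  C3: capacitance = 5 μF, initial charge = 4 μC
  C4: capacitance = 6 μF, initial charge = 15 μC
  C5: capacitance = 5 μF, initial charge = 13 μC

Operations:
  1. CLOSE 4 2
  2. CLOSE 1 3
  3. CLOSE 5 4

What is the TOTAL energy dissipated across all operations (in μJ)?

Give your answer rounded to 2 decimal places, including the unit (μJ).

Initial: C1(6μF, Q=14μC, V=2.33V), C2(5μF, Q=5μC, V=1.00V), C3(5μF, Q=4μC, V=0.80V), C4(6μF, Q=15μC, V=2.50V), C5(5μF, Q=13μC, V=2.60V)
Op 1: CLOSE 4-2: Q_total=20.00, C_total=11.00, V=1.82; Q4=10.91, Q2=9.09; dissipated=3.068
Op 2: CLOSE 1-3: Q_total=18.00, C_total=11.00, V=1.64; Q1=9.82, Q3=8.18; dissipated=3.206
Op 3: CLOSE 5-4: Q_total=23.91, C_total=11.00, V=2.17; Q5=10.87, Q4=13.04; dissipated=0.834
Total dissipated: 7.108 μJ

Answer: 7.11 μJ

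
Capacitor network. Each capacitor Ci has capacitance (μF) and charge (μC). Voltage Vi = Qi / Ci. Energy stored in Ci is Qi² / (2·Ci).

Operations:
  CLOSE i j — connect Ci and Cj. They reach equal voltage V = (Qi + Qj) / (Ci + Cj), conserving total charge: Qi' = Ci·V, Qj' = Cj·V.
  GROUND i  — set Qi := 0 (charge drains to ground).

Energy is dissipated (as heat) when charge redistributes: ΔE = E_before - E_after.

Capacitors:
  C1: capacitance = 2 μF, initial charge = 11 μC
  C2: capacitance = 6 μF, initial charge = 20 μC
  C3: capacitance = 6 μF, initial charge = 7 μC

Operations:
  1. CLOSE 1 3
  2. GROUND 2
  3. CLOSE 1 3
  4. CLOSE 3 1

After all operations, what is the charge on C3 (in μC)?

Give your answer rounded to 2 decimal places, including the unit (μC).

Answer: 13.50 μC

Derivation:
Initial: C1(2μF, Q=11μC, V=5.50V), C2(6μF, Q=20μC, V=3.33V), C3(6μF, Q=7μC, V=1.17V)
Op 1: CLOSE 1-3: Q_total=18.00, C_total=8.00, V=2.25; Q1=4.50, Q3=13.50; dissipated=14.083
Op 2: GROUND 2: Q2=0; energy lost=33.333
Op 3: CLOSE 1-3: Q_total=18.00, C_total=8.00, V=2.25; Q1=4.50, Q3=13.50; dissipated=0.000
Op 4: CLOSE 3-1: Q_total=18.00, C_total=8.00, V=2.25; Q3=13.50, Q1=4.50; dissipated=0.000
Final charges: Q1=4.50, Q2=0.00, Q3=13.50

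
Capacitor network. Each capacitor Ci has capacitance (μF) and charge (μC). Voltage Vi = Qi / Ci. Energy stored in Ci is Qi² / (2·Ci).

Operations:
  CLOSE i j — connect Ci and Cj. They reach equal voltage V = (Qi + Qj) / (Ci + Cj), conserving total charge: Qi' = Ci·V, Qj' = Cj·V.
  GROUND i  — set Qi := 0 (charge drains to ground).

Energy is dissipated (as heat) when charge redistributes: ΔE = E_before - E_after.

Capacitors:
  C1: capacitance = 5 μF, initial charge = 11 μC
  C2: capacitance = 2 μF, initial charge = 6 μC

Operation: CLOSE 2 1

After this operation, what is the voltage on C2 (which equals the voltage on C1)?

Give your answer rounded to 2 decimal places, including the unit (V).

Answer: 2.43 V

Derivation:
Initial: C1(5μF, Q=11μC, V=2.20V), C2(2μF, Q=6μC, V=3.00V)
Op 1: CLOSE 2-1: Q_total=17.00, C_total=7.00, V=2.43; Q2=4.86, Q1=12.14; dissipated=0.457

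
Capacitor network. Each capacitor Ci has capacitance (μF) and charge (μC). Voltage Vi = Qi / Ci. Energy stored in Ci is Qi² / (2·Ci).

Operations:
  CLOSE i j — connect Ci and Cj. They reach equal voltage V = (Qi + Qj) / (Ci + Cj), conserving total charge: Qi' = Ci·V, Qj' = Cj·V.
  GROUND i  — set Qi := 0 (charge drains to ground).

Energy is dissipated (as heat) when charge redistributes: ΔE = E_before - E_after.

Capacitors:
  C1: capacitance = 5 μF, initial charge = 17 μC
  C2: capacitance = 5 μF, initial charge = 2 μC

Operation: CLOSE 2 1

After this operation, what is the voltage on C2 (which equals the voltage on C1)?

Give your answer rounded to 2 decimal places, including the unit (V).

Initial: C1(5μF, Q=17μC, V=3.40V), C2(5μF, Q=2μC, V=0.40V)
Op 1: CLOSE 2-1: Q_total=19.00, C_total=10.00, V=1.90; Q2=9.50, Q1=9.50; dissipated=11.250

Answer: 1.90 V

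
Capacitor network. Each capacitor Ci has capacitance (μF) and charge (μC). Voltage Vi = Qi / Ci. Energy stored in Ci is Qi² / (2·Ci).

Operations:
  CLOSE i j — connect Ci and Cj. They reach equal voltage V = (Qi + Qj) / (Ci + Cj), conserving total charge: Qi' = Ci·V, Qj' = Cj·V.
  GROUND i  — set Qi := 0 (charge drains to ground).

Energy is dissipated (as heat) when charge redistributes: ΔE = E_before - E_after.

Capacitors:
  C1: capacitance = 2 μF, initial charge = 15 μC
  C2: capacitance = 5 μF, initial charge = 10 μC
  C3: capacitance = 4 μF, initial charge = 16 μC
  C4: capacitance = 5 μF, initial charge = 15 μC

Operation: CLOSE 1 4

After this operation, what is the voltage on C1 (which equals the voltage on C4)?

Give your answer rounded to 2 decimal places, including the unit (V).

Answer: 4.29 V

Derivation:
Initial: C1(2μF, Q=15μC, V=7.50V), C2(5μF, Q=10μC, V=2.00V), C3(4μF, Q=16μC, V=4.00V), C4(5μF, Q=15μC, V=3.00V)
Op 1: CLOSE 1-4: Q_total=30.00, C_total=7.00, V=4.29; Q1=8.57, Q4=21.43; dissipated=14.464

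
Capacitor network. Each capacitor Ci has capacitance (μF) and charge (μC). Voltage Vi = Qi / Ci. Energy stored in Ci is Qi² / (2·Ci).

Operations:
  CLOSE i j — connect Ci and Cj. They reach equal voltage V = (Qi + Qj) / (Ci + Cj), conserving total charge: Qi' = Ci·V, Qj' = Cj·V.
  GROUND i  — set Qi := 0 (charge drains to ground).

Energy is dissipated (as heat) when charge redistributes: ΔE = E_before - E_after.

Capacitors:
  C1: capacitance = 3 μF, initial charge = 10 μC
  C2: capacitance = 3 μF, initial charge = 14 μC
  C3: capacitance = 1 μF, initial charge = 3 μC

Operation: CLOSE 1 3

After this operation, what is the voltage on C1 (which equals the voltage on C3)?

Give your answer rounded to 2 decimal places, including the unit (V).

Initial: C1(3μF, Q=10μC, V=3.33V), C2(3μF, Q=14μC, V=4.67V), C3(1μF, Q=3μC, V=3.00V)
Op 1: CLOSE 1-3: Q_total=13.00, C_total=4.00, V=3.25; Q1=9.75, Q3=3.25; dissipated=0.042

Answer: 3.25 V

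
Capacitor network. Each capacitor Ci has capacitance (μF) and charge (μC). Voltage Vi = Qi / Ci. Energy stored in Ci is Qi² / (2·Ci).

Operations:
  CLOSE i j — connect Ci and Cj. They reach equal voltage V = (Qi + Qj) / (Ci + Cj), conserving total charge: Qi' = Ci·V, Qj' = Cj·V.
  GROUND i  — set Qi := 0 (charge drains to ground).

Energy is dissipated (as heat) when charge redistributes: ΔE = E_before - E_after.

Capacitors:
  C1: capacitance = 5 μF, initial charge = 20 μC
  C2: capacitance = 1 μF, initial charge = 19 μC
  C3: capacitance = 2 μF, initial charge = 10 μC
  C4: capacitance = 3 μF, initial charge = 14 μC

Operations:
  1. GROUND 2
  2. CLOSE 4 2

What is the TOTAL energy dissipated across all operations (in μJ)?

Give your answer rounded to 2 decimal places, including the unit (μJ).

Answer: 188.67 μJ

Derivation:
Initial: C1(5μF, Q=20μC, V=4.00V), C2(1μF, Q=19μC, V=19.00V), C3(2μF, Q=10μC, V=5.00V), C4(3μF, Q=14μC, V=4.67V)
Op 1: GROUND 2: Q2=0; energy lost=180.500
Op 2: CLOSE 4-2: Q_total=14.00, C_total=4.00, V=3.50; Q4=10.50, Q2=3.50; dissipated=8.167
Total dissipated: 188.667 μJ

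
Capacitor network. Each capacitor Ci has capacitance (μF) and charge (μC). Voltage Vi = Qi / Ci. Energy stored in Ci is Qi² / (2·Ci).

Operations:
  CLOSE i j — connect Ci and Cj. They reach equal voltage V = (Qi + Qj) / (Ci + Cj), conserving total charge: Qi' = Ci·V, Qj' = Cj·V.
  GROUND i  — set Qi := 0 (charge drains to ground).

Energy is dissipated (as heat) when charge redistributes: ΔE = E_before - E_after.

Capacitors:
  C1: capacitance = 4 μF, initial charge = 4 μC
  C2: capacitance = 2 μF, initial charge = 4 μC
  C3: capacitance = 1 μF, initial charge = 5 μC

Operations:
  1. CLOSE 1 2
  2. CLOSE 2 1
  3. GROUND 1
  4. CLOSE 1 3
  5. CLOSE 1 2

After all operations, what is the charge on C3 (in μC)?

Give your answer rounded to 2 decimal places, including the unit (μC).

Initial: C1(4μF, Q=4μC, V=1.00V), C2(2μF, Q=4μC, V=2.00V), C3(1μF, Q=5μC, V=5.00V)
Op 1: CLOSE 1-2: Q_total=8.00, C_total=6.00, V=1.33; Q1=5.33, Q2=2.67; dissipated=0.667
Op 2: CLOSE 2-1: Q_total=8.00, C_total=6.00, V=1.33; Q2=2.67, Q1=5.33; dissipated=0.000
Op 3: GROUND 1: Q1=0; energy lost=3.556
Op 4: CLOSE 1-3: Q_total=5.00, C_total=5.00, V=1.00; Q1=4.00, Q3=1.00; dissipated=10.000
Op 5: CLOSE 1-2: Q_total=6.67, C_total=6.00, V=1.11; Q1=4.44, Q2=2.22; dissipated=0.074
Final charges: Q1=4.44, Q2=2.22, Q3=1.00

Answer: 1.00 μC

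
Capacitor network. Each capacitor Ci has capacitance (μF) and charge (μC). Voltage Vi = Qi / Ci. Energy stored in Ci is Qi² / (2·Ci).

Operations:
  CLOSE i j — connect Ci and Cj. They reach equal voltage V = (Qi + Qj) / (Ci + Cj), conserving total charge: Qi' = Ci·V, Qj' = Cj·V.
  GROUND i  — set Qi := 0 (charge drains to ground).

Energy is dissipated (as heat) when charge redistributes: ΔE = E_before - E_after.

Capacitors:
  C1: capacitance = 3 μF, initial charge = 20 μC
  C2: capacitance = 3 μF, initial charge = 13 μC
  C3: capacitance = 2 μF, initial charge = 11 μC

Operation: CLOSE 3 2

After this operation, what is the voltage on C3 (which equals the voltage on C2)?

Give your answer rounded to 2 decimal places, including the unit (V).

Answer: 4.80 V

Derivation:
Initial: C1(3μF, Q=20μC, V=6.67V), C2(3μF, Q=13μC, V=4.33V), C3(2μF, Q=11μC, V=5.50V)
Op 1: CLOSE 3-2: Q_total=24.00, C_total=5.00, V=4.80; Q3=9.60, Q2=14.40; dissipated=0.817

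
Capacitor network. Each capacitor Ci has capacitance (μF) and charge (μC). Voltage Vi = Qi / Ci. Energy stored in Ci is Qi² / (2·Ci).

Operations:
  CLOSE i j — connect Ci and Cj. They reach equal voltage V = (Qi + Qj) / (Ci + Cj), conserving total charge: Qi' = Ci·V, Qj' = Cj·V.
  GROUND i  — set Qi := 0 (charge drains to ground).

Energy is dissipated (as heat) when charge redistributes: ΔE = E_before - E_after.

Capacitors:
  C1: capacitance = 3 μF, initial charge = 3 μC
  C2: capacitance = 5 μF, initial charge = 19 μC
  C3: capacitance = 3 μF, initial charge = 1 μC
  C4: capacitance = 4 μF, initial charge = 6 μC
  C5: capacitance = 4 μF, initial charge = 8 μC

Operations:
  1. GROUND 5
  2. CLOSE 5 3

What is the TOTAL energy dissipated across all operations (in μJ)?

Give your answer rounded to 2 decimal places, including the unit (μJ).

Initial: C1(3μF, Q=3μC, V=1.00V), C2(5μF, Q=19μC, V=3.80V), C3(3μF, Q=1μC, V=0.33V), C4(4μF, Q=6μC, V=1.50V), C5(4μF, Q=8μC, V=2.00V)
Op 1: GROUND 5: Q5=0; energy lost=8.000
Op 2: CLOSE 5-3: Q_total=1.00, C_total=7.00, V=0.14; Q5=0.57, Q3=0.43; dissipated=0.095
Total dissipated: 8.095 μJ

Answer: 8.10 μJ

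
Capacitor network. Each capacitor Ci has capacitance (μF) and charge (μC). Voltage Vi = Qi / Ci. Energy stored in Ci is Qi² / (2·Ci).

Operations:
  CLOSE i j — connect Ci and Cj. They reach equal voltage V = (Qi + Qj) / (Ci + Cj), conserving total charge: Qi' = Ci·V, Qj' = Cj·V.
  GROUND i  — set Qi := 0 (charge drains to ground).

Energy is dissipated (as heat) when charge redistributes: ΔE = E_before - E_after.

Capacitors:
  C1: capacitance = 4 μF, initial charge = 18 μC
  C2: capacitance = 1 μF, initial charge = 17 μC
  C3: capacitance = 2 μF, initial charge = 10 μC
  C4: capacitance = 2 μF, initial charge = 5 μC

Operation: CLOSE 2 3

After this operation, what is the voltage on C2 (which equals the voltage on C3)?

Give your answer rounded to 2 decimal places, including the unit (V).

Answer: 9.00 V

Derivation:
Initial: C1(4μF, Q=18μC, V=4.50V), C2(1μF, Q=17μC, V=17.00V), C3(2μF, Q=10μC, V=5.00V), C4(2μF, Q=5μC, V=2.50V)
Op 1: CLOSE 2-3: Q_total=27.00, C_total=3.00, V=9.00; Q2=9.00, Q3=18.00; dissipated=48.000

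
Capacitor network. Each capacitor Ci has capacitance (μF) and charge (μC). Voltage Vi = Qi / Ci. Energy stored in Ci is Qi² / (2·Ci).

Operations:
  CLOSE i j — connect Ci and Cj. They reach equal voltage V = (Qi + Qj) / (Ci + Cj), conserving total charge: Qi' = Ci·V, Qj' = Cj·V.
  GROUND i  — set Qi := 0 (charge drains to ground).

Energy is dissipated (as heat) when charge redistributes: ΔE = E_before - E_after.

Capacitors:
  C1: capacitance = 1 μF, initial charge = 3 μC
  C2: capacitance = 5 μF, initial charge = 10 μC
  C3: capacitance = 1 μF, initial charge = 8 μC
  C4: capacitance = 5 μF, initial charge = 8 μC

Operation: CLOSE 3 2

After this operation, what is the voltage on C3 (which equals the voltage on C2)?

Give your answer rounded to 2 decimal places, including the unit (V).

Initial: C1(1μF, Q=3μC, V=3.00V), C2(5μF, Q=10μC, V=2.00V), C3(1μF, Q=8μC, V=8.00V), C4(5μF, Q=8μC, V=1.60V)
Op 1: CLOSE 3-2: Q_total=18.00, C_total=6.00, V=3.00; Q3=3.00, Q2=15.00; dissipated=15.000

Answer: 3.00 V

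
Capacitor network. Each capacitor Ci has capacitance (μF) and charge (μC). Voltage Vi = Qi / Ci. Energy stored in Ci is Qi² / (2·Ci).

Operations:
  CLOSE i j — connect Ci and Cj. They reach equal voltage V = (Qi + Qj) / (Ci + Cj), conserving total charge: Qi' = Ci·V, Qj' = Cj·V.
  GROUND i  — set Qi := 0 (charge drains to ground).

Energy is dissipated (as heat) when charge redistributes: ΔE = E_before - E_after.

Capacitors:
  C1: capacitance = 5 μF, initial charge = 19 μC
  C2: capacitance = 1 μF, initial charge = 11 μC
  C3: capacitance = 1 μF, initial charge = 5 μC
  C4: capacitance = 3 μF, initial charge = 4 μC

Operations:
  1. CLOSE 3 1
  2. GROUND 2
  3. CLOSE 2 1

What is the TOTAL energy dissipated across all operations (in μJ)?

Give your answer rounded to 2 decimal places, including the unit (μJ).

Initial: C1(5μF, Q=19μC, V=3.80V), C2(1μF, Q=11μC, V=11.00V), C3(1μF, Q=5μC, V=5.00V), C4(3μF, Q=4μC, V=1.33V)
Op 1: CLOSE 3-1: Q_total=24.00, C_total=6.00, V=4.00; Q3=4.00, Q1=20.00; dissipated=0.600
Op 2: GROUND 2: Q2=0; energy lost=60.500
Op 3: CLOSE 2-1: Q_total=20.00, C_total=6.00, V=3.33; Q2=3.33, Q1=16.67; dissipated=6.667
Total dissipated: 67.767 μJ

Answer: 67.77 μJ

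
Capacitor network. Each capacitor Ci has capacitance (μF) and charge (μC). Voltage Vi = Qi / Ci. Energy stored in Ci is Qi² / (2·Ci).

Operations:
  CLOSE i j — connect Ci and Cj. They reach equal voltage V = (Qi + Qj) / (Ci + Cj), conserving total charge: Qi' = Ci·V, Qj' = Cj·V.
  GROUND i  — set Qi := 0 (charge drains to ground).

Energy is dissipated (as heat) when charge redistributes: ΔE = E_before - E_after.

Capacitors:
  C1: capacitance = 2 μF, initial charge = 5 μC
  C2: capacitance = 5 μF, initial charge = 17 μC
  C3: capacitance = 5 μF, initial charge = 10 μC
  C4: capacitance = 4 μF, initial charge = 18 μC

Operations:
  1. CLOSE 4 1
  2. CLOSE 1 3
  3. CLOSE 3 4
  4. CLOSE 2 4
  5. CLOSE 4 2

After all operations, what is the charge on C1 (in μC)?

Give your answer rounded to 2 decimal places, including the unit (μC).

Initial: C1(2μF, Q=5μC, V=2.50V), C2(5μF, Q=17μC, V=3.40V), C3(5μF, Q=10μC, V=2.00V), C4(4μF, Q=18μC, V=4.50V)
Op 1: CLOSE 4-1: Q_total=23.00, C_total=6.00, V=3.83; Q4=15.33, Q1=7.67; dissipated=2.667
Op 2: CLOSE 1-3: Q_total=17.67, C_total=7.00, V=2.52; Q1=5.05, Q3=12.62; dissipated=2.401
Op 3: CLOSE 3-4: Q_total=27.95, C_total=9.00, V=3.11; Q3=15.53, Q4=12.42; dissipated=1.905
Op 4: CLOSE 2-4: Q_total=29.42, C_total=9.00, V=3.27; Q2=16.35, Q4=13.08; dissipated=0.096
Op 5: CLOSE 4-2: Q_total=29.42, C_total=9.00, V=3.27; Q4=13.08, Q2=16.35; dissipated=0.000
Final charges: Q1=5.05, Q2=16.35, Q3=15.53, Q4=13.08

Answer: 5.05 μC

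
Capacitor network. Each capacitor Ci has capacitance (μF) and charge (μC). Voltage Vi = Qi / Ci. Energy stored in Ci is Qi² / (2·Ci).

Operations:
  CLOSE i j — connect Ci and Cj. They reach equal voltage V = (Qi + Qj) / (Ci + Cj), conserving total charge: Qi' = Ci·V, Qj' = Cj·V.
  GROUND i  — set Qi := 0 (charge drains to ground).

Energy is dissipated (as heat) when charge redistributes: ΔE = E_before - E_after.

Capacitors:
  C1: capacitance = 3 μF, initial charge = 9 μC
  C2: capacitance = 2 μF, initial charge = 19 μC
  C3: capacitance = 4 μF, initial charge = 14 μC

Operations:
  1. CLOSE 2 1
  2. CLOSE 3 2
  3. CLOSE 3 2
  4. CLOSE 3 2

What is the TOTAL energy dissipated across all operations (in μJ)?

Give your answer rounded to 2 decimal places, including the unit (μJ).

Answer: 28.29 μJ

Derivation:
Initial: C1(3μF, Q=9μC, V=3.00V), C2(2μF, Q=19μC, V=9.50V), C3(4μF, Q=14μC, V=3.50V)
Op 1: CLOSE 2-1: Q_total=28.00, C_total=5.00, V=5.60; Q2=11.20, Q1=16.80; dissipated=25.350
Op 2: CLOSE 3-2: Q_total=25.20, C_total=6.00, V=4.20; Q3=16.80, Q2=8.40; dissipated=2.940
Op 3: CLOSE 3-2: Q_total=25.20, C_total=6.00, V=4.20; Q3=16.80, Q2=8.40; dissipated=0.000
Op 4: CLOSE 3-2: Q_total=25.20, C_total=6.00, V=4.20; Q3=16.80, Q2=8.40; dissipated=0.000
Total dissipated: 28.290 μJ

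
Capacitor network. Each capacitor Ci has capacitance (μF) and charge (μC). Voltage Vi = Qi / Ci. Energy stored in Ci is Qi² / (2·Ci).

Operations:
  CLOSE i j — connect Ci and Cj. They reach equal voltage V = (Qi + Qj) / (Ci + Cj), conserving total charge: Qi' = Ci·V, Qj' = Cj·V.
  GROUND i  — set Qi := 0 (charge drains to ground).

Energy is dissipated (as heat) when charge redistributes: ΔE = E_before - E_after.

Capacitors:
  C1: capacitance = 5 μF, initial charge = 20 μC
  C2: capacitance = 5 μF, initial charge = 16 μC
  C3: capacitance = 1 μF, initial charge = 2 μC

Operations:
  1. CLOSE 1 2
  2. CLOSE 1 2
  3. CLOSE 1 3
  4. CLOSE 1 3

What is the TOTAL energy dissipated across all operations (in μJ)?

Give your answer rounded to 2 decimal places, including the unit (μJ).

Initial: C1(5μF, Q=20μC, V=4.00V), C2(5μF, Q=16μC, V=3.20V), C3(1μF, Q=2μC, V=2.00V)
Op 1: CLOSE 1-2: Q_total=36.00, C_total=10.00, V=3.60; Q1=18.00, Q2=18.00; dissipated=0.800
Op 2: CLOSE 1-2: Q_total=36.00, C_total=10.00, V=3.60; Q1=18.00, Q2=18.00; dissipated=0.000
Op 3: CLOSE 1-3: Q_total=20.00, C_total=6.00, V=3.33; Q1=16.67, Q3=3.33; dissipated=1.067
Op 4: CLOSE 1-3: Q_total=20.00, C_total=6.00, V=3.33; Q1=16.67, Q3=3.33; dissipated=0.000
Total dissipated: 1.867 μJ

Answer: 1.87 μJ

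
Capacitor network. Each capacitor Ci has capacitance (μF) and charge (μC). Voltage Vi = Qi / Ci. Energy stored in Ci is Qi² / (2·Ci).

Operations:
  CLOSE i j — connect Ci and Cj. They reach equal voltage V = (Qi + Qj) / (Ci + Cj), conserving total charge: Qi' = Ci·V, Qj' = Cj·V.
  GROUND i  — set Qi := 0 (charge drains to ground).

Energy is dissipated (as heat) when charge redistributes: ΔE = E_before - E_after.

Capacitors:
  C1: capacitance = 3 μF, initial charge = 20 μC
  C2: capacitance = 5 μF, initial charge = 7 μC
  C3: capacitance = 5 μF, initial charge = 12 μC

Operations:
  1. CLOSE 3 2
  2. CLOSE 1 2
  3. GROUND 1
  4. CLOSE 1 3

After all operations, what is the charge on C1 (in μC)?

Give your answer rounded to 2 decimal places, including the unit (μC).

Answer: 3.56 μC

Derivation:
Initial: C1(3μF, Q=20μC, V=6.67V), C2(5μF, Q=7μC, V=1.40V), C3(5μF, Q=12μC, V=2.40V)
Op 1: CLOSE 3-2: Q_total=19.00, C_total=10.00, V=1.90; Q3=9.50, Q2=9.50; dissipated=1.250
Op 2: CLOSE 1-2: Q_total=29.50, C_total=8.00, V=3.69; Q1=11.06, Q2=18.44; dissipated=21.301
Op 3: GROUND 1: Q1=0; energy lost=20.396
Op 4: CLOSE 1-3: Q_total=9.50, C_total=8.00, V=1.19; Q1=3.56, Q3=5.94; dissipated=3.384
Final charges: Q1=3.56, Q2=18.44, Q3=5.94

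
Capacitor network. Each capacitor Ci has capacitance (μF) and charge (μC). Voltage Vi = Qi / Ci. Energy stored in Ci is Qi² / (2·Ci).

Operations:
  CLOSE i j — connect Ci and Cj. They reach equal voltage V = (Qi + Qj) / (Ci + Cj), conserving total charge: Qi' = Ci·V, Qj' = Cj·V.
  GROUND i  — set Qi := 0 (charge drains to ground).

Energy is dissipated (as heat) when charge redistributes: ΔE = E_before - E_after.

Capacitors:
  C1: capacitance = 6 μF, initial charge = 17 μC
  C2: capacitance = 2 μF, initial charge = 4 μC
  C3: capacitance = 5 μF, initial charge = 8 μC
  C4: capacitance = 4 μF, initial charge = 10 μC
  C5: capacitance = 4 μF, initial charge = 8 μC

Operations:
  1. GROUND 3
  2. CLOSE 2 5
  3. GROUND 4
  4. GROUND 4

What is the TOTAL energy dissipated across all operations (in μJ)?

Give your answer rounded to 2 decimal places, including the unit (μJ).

Initial: C1(6μF, Q=17μC, V=2.83V), C2(2μF, Q=4μC, V=2.00V), C3(5μF, Q=8μC, V=1.60V), C4(4μF, Q=10μC, V=2.50V), C5(4μF, Q=8μC, V=2.00V)
Op 1: GROUND 3: Q3=0; energy lost=6.400
Op 2: CLOSE 2-5: Q_total=12.00, C_total=6.00, V=2.00; Q2=4.00, Q5=8.00; dissipated=0.000
Op 3: GROUND 4: Q4=0; energy lost=12.500
Op 4: GROUND 4: Q4=0; energy lost=0.000
Total dissipated: 18.900 μJ

Answer: 18.90 μJ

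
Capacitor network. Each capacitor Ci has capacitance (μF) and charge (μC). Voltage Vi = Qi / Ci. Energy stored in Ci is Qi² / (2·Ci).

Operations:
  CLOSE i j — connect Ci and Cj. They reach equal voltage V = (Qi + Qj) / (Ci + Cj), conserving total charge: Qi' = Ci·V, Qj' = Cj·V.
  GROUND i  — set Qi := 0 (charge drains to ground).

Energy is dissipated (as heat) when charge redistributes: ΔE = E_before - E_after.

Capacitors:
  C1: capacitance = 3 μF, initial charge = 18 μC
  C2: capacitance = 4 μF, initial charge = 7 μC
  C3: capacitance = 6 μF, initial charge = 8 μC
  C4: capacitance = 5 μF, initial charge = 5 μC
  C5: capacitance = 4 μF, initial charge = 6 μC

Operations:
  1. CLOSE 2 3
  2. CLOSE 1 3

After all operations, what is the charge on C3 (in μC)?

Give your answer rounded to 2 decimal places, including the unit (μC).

Initial: C1(3μF, Q=18μC, V=6.00V), C2(4μF, Q=7μC, V=1.75V), C3(6μF, Q=8μC, V=1.33V), C4(5μF, Q=5μC, V=1.00V), C5(4μF, Q=6μC, V=1.50V)
Op 1: CLOSE 2-3: Q_total=15.00, C_total=10.00, V=1.50; Q2=6.00, Q3=9.00; dissipated=0.208
Op 2: CLOSE 1-3: Q_total=27.00, C_total=9.00, V=3.00; Q1=9.00, Q3=18.00; dissipated=20.250
Final charges: Q1=9.00, Q2=6.00, Q3=18.00, Q4=5.00, Q5=6.00

Answer: 18.00 μC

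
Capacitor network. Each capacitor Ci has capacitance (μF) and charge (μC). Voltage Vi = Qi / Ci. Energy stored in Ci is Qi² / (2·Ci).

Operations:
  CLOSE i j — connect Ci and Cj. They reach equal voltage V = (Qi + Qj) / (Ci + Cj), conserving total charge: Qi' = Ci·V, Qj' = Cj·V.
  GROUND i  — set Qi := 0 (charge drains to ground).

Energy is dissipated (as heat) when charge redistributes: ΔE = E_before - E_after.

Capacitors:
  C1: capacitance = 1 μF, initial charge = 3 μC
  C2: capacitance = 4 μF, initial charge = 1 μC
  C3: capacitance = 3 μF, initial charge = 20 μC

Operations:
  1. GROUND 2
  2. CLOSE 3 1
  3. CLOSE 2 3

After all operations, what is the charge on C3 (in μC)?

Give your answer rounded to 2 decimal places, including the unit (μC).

Initial: C1(1μF, Q=3μC, V=3.00V), C2(4μF, Q=1μC, V=0.25V), C3(3μF, Q=20μC, V=6.67V)
Op 1: GROUND 2: Q2=0; energy lost=0.125
Op 2: CLOSE 3-1: Q_total=23.00, C_total=4.00, V=5.75; Q3=17.25, Q1=5.75; dissipated=5.042
Op 3: CLOSE 2-3: Q_total=17.25, C_total=7.00, V=2.46; Q2=9.86, Q3=7.39; dissipated=28.339
Final charges: Q1=5.75, Q2=9.86, Q3=7.39

Answer: 7.39 μC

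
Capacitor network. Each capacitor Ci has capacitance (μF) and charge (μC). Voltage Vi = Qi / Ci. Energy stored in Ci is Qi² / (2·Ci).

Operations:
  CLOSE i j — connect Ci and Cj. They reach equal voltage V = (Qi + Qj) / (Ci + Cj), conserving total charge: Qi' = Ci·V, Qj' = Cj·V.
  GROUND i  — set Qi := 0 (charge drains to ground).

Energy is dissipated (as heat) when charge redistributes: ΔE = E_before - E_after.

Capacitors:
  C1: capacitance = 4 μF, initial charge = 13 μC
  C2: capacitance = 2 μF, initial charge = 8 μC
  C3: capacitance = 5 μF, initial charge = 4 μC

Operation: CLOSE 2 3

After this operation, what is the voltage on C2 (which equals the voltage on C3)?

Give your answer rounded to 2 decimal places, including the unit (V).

Answer: 1.71 V

Derivation:
Initial: C1(4μF, Q=13μC, V=3.25V), C2(2μF, Q=8μC, V=4.00V), C3(5μF, Q=4μC, V=0.80V)
Op 1: CLOSE 2-3: Q_total=12.00, C_total=7.00, V=1.71; Q2=3.43, Q3=8.57; dissipated=7.314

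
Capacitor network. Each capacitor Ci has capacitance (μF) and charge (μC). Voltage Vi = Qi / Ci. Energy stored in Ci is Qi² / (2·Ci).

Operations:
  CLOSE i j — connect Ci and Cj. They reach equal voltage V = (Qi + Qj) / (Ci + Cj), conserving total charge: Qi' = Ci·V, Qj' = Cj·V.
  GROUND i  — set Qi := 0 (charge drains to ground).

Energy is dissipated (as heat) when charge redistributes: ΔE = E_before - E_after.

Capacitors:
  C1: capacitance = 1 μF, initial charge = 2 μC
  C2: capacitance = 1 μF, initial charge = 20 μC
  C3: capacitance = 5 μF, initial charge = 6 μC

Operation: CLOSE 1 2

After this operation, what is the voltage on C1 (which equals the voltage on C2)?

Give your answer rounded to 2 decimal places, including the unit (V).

Answer: 11.00 V

Derivation:
Initial: C1(1μF, Q=2μC, V=2.00V), C2(1μF, Q=20μC, V=20.00V), C3(5μF, Q=6μC, V=1.20V)
Op 1: CLOSE 1-2: Q_total=22.00, C_total=2.00, V=11.00; Q1=11.00, Q2=11.00; dissipated=81.000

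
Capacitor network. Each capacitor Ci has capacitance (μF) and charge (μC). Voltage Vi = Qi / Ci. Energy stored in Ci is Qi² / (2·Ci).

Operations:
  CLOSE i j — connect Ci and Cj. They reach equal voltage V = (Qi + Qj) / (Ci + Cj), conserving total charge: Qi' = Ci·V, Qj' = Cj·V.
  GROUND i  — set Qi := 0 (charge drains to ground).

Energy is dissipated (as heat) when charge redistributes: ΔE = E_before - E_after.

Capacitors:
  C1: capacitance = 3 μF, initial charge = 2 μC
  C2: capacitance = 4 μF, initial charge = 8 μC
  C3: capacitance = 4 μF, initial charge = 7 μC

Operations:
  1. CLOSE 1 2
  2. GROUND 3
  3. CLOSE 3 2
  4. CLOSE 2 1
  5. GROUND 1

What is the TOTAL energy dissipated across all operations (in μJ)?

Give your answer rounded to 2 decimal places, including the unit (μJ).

Answer: 11.69 μJ

Derivation:
Initial: C1(3μF, Q=2μC, V=0.67V), C2(4μF, Q=8μC, V=2.00V), C3(4μF, Q=7μC, V=1.75V)
Op 1: CLOSE 1-2: Q_total=10.00, C_total=7.00, V=1.43; Q1=4.29, Q2=5.71; dissipated=1.524
Op 2: GROUND 3: Q3=0; energy lost=6.125
Op 3: CLOSE 3-2: Q_total=5.71, C_total=8.00, V=0.71; Q3=2.86, Q2=2.86; dissipated=2.041
Op 4: CLOSE 2-1: Q_total=7.14, C_total=7.00, V=1.02; Q2=4.08, Q1=3.06; dissipated=0.437
Op 5: GROUND 1: Q1=0; energy lost=1.562
Total dissipated: 11.689 μJ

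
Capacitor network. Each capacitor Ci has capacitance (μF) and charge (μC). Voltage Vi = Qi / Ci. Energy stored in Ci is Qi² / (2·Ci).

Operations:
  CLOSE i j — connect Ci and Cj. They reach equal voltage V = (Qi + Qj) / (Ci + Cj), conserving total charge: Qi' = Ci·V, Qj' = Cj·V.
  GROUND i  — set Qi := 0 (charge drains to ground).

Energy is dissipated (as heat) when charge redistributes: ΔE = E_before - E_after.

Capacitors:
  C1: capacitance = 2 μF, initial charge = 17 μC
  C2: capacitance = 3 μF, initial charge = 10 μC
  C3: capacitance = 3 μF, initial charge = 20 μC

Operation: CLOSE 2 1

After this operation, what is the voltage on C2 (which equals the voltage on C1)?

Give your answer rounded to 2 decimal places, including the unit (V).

Initial: C1(2μF, Q=17μC, V=8.50V), C2(3μF, Q=10μC, V=3.33V), C3(3μF, Q=20μC, V=6.67V)
Op 1: CLOSE 2-1: Q_total=27.00, C_total=5.00, V=5.40; Q2=16.20, Q1=10.80; dissipated=16.017

Answer: 5.40 V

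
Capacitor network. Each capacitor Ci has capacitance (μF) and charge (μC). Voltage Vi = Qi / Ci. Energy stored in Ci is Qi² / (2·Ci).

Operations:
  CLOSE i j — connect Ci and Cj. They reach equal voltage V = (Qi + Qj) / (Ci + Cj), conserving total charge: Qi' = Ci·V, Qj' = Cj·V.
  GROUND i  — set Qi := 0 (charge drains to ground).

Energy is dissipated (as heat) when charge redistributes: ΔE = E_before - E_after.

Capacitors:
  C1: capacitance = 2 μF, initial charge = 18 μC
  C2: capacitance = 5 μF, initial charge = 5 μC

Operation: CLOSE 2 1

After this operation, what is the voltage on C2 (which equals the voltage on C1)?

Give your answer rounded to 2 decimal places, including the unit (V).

Initial: C1(2μF, Q=18μC, V=9.00V), C2(5μF, Q=5μC, V=1.00V)
Op 1: CLOSE 2-1: Q_total=23.00, C_total=7.00, V=3.29; Q2=16.43, Q1=6.57; dissipated=45.714

Answer: 3.29 V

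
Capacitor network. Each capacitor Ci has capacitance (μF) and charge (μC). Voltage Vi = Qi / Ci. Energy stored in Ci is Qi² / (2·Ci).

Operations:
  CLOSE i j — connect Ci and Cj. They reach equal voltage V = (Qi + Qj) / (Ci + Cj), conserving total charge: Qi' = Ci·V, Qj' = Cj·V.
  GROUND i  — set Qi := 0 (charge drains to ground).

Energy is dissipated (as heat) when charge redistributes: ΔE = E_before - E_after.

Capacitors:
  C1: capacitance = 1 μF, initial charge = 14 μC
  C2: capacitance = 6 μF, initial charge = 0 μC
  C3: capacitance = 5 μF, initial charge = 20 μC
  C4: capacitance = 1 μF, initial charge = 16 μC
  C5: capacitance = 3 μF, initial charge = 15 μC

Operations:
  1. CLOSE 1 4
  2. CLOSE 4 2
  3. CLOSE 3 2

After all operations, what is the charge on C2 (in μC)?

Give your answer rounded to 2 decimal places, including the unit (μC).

Answer: 17.92 μC

Derivation:
Initial: C1(1μF, Q=14μC, V=14.00V), C2(6μF, Q=0μC, V=0.00V), C3(5μF, Q=20μC, V=4.00V), C4(1μF, Q=16μC, V=16.00V), C5(3μF, Q=15μC, V=5.00V)
Op 1: CLOSE 1-4: Q_total=30.00, C_total=2.00, V=15.00; Q1=15.00, Q4=15.00; dissipated=1.000
Op 2: CLOSE 4-2: Q_total=15.00, C_total=7.00, V=2.14; Q4=2.14, Q2=12.86; dissipated=96.429
Op 3: CLOSE 3-2: Q_total=32.86, C_total=11.00, V=2.99; Q3=14.94, Q2=17.92; dissipated=4.703
Final charges: Q1=15.00, Q2=17.92, Q3=14.94, Q4=2.14, Q5=15.00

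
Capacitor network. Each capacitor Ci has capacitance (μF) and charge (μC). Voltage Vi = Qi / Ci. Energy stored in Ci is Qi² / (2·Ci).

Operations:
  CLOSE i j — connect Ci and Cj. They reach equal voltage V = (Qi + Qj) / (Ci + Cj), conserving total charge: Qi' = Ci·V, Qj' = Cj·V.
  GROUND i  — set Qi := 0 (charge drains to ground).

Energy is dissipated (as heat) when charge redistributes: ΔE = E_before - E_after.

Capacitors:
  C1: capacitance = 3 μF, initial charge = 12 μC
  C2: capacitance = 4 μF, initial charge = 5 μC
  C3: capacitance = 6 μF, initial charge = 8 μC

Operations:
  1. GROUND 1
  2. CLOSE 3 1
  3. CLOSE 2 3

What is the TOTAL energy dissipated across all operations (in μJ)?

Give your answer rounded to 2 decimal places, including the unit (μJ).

Answer: 25.93 μJ

Derivation:
Initial: C1(3μF, Q=12μC, V=4.00V), C2(4μF, Q=5μC, V=1.25V), C3(6μF, Q=8μC, V=1.33V)
Op 1: GROUND 1: Q1=0; energy lost=24.000
Op 2: CLOSE 3-1: Q_total=8.00, C_total=9.00, V=0.89; Q3=5.33, Q1=2.67; dissipated=1.778
Op 3: CLOSE 2-3: Q_total=10.33, C_total=10.00, V=1.03; Q2=4.13, Q3=6.20; dissipated=0.156
Total dissipated: 25.934 μJ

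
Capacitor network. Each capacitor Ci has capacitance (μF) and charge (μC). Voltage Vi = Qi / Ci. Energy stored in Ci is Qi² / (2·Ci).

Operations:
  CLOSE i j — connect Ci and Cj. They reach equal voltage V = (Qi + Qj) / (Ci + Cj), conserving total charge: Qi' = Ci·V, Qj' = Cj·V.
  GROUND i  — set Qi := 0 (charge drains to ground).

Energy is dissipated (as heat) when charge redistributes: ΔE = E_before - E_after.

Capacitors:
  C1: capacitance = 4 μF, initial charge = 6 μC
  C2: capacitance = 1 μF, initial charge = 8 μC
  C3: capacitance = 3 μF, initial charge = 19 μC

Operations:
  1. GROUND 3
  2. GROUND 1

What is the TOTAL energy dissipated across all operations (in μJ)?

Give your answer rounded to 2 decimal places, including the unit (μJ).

Initial: C1(4μF, Q=6μC, V=1.50V), C2(1μF, Q=8μC, V=8.00V), C3(3μF, Q=19μC, V=6.33V)
Op 1: GROUND 3: Q3=0; energy lost=60.167
Op 2: GROUND 1: Q1=0; energy lost=4.500
Total dissipated: 64.667 μJ

Answer: 64.67 μJ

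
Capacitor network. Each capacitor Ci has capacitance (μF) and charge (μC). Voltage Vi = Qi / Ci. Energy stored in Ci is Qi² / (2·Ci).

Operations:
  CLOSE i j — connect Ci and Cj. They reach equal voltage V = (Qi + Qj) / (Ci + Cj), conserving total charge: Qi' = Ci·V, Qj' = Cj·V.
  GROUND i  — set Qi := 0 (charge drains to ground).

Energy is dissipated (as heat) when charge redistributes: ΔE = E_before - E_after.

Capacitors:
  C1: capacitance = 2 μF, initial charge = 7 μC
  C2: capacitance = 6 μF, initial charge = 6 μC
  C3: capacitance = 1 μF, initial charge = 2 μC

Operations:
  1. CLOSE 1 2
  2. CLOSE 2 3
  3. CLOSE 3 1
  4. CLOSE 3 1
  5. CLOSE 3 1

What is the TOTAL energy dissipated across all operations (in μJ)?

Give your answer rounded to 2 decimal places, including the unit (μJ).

Answer: 4.75 μJ

Derivation:
Initial: C1(2μF, Q=7μC, V=3.50V), C2(6μF, Q=6μC, V=1.00V), C3(1μF, Q=2μC, V=2.00V)
Op 1: CLOSE 1-2: Q_total=13.00, C_total=8.00, V=1.62; Q1=3.25, Q2=9.75; dissipated=4.688
Op 2: CLOSE 2-3: Q_total=11.75, C_total=7.00, V=1.68; Q2=10.07, Q3=1.68; dissipated=0.060
Op 3: CLOSE 3-1: Q_total=4.93, C_total=3.00, V=1.64; Q3=1.64, Q1=3.29; dissipated=0.001
Op 4: CLOSE 3-1: Q_total=4.93, C_total=3.00, V=1.64; Q3=1.64, Q1=3.29; dissipated=0.000
Op 5: CLOSE 3-1: Q_total=4.93, C_total=3.00, V=1.64; Q3=1.64, Q1=3.29; dissipated=0.000
Total dissipated: 4.749 μJ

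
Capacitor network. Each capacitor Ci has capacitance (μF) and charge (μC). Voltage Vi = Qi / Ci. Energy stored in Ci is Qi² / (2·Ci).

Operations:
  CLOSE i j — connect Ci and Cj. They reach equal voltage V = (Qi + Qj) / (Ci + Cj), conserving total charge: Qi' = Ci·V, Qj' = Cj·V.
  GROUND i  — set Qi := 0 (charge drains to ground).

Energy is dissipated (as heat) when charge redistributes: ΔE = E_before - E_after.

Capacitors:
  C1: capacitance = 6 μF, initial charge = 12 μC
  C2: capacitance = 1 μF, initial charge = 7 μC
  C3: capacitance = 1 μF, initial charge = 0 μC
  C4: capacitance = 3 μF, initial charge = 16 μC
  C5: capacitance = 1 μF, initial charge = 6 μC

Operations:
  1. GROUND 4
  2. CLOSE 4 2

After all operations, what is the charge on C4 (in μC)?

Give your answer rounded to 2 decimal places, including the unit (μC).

Initial: C1(6μF, Q=12μC, V=2.00V), C2(1μF, Q=7μC, V=7.00V), C3(1μF, Q=0μC, V=0.00V), C4(3μF, Q=16μC, V=5.33V), C5(1μF, Q=6μC, V=6.00V)
Op 1: GROUND 4: Q4=0; energy lost=42.667
Op 2: CLOSE 4-2: Q_total=7.00, C_total=4.00, V=1.75; Q4=5.25, Q2=1.75; dissipated=18.375
Final charges: Q1=12.00, Q2=1.75, Q3=0.00, Q4=5.25, Q5=6.00

Answer: 5.25 μC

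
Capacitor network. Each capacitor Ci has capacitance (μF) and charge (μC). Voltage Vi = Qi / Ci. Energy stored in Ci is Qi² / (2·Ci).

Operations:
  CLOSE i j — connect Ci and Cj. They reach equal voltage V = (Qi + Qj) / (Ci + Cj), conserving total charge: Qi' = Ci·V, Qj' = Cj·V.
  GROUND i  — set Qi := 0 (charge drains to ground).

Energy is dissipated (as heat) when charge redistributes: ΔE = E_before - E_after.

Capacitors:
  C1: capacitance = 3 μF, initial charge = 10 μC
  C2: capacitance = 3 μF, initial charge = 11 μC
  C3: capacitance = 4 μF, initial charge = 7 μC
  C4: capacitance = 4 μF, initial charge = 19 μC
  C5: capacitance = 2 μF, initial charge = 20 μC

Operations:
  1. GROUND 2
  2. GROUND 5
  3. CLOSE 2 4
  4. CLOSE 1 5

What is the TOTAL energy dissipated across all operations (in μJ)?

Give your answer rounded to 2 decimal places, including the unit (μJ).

Answer: 146.17 μJ

Derivation:
Initial: C1(3μF, Q=10μC, V=3.33V), C2(3μF, Q=11μC, V=3.67V), C3(4μF, Q=7μC, V=1.75V), C4(4μF, Q=19μC, V=4.75V), C5(2μF, Q=20μC, V=10.00V)
Op 1: GROUND 2: Q2=0; energy lost=20.167
Op 2: GROUND 5: Q5=0; energy lost=100.000
Op 3: CLOSE 2-4: Q_total=19.00, C_total=7.00, V=2.71; Q2=8.14, Q4=10.86; dissipated=19.339
Op 4: CLOSE 1-5: Q_total=10.00, C_total=5.00, V=2.00; Q1=6.00, Q5=4.00; dissipated=6.667
Total dissipated: 146.173 μJ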